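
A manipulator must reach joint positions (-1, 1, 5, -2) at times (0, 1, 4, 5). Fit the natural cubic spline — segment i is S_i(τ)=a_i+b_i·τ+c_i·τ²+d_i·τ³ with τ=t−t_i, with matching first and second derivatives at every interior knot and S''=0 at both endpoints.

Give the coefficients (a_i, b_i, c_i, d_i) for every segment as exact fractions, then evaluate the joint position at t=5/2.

Δ: Δ0=2, Δ1=4/3, Δ2=-7
row 1: diag=8, rhs=-4; c'=3/8, d'=-1/2
row 2: denom=8−3·3/8=55/8; d'=(-50−3·-1/2)/(55/8)=-388/55
back: M2=-388/55
back: M1=-1/2−3/8·-388/55=118/55
M: M0=0, M1=118/55, M2=-388/55, M3=0
seg 0: a=-1, c=M0/2=0, d=(M1−M0)/(6·1)=59/165, b=Δ0−h0·(2M0+M1)/6=271/165
seg 1: a=1, c=M1/2=59/55, d=(M2−M1)/(6·3)=-23/45, b=Δ1−h1·(2M1+M2)/6=448/165
seg 2: a=5, c=M2/2=-194/55, d=(M3−M2)/(6·1)=194/165, b=Δ2−h2·(2M2+M3)/6=-767/165
t_q=5/2 → seg 1, τ=3/2; S=1+448/165·τ+59/55·τ²+-23/45·τ³=507/88

  seg 0: a=-1 b=271/165 c=0 d=59/165
  seg 1: a=1 b=448/165 c=59/55 d=-23/45
  seg 2: a=5 b=-767/165 c=-194/55 d=194/165
S(5/2) = 507/88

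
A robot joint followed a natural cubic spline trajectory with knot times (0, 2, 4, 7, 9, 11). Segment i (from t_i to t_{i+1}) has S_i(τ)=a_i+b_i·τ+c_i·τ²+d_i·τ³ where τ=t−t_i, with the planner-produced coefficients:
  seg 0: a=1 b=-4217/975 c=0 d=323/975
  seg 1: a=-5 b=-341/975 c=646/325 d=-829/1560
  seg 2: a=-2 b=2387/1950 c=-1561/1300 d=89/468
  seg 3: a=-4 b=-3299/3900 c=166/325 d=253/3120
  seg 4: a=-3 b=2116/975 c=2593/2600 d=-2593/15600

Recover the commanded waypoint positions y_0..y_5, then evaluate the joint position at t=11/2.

y_0 = S_0(0) = a_0 = 1
y_1 = S_1(0) = a_1 = -5
y_2 = S_2(0) = a_2 = -2
y_3 = S_3(0) = a_3 = -4
y_4 = S_4(0) = a_4 = -3
y_5 = S_4(2) = 4
t_q=11/2 is in segment 2 (τ=3/2); S_2(τ)=-1779/800

y_0=1 y_1=-5 y_2=-2 y_3=-4 y_4=-3 y_5=4
S(11/2) = -1779/800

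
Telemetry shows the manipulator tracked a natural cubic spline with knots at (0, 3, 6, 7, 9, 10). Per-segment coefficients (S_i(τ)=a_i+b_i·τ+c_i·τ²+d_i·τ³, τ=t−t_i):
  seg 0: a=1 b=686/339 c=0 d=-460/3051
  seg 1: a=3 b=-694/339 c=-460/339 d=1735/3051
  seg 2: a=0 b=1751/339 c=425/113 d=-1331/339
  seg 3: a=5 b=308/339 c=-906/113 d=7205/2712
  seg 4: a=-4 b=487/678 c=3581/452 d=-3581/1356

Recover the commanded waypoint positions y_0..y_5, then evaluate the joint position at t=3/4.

y_0 = S_0(0) = a_0 = 1
y_1 = S_1(0) = a_1 = 3
y_2 = S_2(0) = a_2 = 0
y_3 = S_3(0) = a_3 = 5
y_4 = S_4(0) = a_4 = -4
y_5 = S_4(1) = 2
t_q=3/4 is in segment 0 (τ=3/4); S_0(τ)=4437/1808

y_0=1 y_1=3 y_2=0 y_3=5 y_4=-4 y_5=2
S(3/4) = 4437/1808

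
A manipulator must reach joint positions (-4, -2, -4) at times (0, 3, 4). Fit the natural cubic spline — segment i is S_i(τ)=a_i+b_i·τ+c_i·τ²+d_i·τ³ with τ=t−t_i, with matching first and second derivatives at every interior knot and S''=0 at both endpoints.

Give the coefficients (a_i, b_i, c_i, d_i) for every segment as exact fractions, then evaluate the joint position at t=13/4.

Δ: Δ0=2/3, Δ1=-2
row 1: diag=8, rhs=-16; c'=1/8, d'=-2
back: M1=-2
M: M0=0, M1=-2, M2=0
seg 0: a=-4, c=M0/2=0, d=(M1−M0)/(6·3)=-1/9, b=Δ0−h0·(2M0+M1)/6=5/3
seg 1: a=-2, c=M1/2=-1, d=(M2−M1)/(6·1)=1/3, b=Δ1−h1·(2M1+M2)/6=-4/3
t_q=13/4 → seg 1, τ=1/4; S=-2+-4/3·τ+-1·τ²+1/3·τ³=-153/64

  seg 0: a=-4 b=5/3 c=0 d=-1/9
  seg 1: a=-2 b=-4/3 c=-1 d=1/3
S(13/4) = -153/64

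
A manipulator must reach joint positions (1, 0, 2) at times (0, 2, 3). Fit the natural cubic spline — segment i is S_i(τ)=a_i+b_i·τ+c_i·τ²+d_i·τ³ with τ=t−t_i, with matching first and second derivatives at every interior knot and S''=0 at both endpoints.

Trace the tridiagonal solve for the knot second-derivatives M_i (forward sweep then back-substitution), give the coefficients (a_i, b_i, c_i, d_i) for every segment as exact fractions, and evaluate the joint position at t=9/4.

  seg 0: a=1 b=-4/3 c=0 d=5/24
  seg 1: a=0 b=7/6 c=5/4 d=-5/12
S(9/4) = 93/256

Δ: Δ0=-1/2, Δ1=2
row 1: diag=6, rhs=15; c'=1/6, d'=5/2
back: M1=5/2
M: M0=0, M1=5/2, M2=0
seg 0: a=1, c=M0/2=0, d=(M1−M0)/(6·2)=5/24, b=Δ0−h0·(2M0+M1)/6=-4/3
seg 1: a=0, c=M1/2=5/4, d=(M2−M1)/(6·1)=-5/12, b=Δ1−h1·(2M1+M2)/6=7/6
t_q=9/4 → seg 1, τ=1/4; S=0+7/6·τ+5/4·τ²+-5/12·τ³=93/256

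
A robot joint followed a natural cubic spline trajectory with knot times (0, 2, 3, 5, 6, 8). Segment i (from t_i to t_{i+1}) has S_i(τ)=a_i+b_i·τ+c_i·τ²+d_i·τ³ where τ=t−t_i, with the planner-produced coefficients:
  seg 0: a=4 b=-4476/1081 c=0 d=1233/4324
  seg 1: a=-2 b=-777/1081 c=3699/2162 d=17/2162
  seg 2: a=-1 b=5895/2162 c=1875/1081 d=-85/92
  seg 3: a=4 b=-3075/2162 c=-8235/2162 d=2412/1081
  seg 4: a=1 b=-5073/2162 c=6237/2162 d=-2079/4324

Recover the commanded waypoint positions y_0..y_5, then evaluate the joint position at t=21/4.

y_0=4 y_1=-2 y_2=-1 y_3=4 y_4=1 y_5=4
S(21/4) = 119039/34592

y_0 = S_0(0) = a_0 = 4
y_1 = S_1(0) = a_1 = -2
y_2 = S_2(0) = a_2 = -1
y_3 = S_3(0) = a_3 = 4
y_4 = S_4(0) = a_4 = 1
y_5 = S_4(2) = 4
t_q=21/4 is in segment 3 (τ=1/4); S_3(τ)=119039/34592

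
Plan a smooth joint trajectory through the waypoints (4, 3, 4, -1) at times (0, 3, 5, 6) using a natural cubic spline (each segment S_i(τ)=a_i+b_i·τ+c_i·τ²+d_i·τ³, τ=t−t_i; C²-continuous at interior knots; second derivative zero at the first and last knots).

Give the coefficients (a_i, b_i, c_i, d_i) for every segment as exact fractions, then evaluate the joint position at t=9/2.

Δ: Δ0=-1/3, Δ1=1/2, Δ2=-5
row 1: diag=10, rhs=5; c'=1/5, d'=1/2
row 2: denom=6−2·1/5=28/5; d'=(-33−2·1/2)/(28/5)=-85/14
back: M2=-85/14
back: M1=1/2−1/5·-85/14=12/7
M: M0=0, M1=12/7, M2=-85/14, M3=0
seg 0: a=4, c=M0/2=0, d=(M1−M0)/(6·3)=2/21, b=Δ0−h0·(2M0+M1)/6=-25/21
seg 1: a=3, c=M1/2=6/7, d=(M2−M1)/(6·2)=-109/168, b=Δ1−h1·(2M1+M2)/6=29/21
seg 2: a=4, c=M2/2=-85/28, d=(M3−M2)/(6·1)=85/84, b=Δ2−h2·(2M2+M3)/6=-125/42
t_q=9/2 → seg 1, τ=3/2; S=3+29/21·τ+6/7·τ²+-109/168·τ³=2155/448

  seg 0: a=4 b=-25/21 c=0 d=2/21
  seg 1: a=3 b=29/21 c=6/7 d=-109/168
  seg 2: a=4 b=-125/42 c=-85/28 d=85/84
S(9/2) = 2155/448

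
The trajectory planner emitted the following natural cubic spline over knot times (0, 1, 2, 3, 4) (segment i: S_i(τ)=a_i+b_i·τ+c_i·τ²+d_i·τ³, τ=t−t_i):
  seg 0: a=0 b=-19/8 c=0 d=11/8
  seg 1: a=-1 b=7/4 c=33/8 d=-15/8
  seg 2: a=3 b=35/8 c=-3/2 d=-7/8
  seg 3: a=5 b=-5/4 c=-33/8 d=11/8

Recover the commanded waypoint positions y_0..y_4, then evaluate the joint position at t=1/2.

y_0=0 y_1=-1 y_2=3 y_3=5 y_4=1
S(1/2) = -65/64

y_0 = S_0(0) = a_0 = 0
y_1 = S_1(0) = a_1 = -1
y_2 = S_2(0) = a_2 = 3
y_3 = S_3(0) = a_3 = 5
y_4 = S_3(1) = 1
t_q=1/2 is in segment 0 (τ=1/2); S_0(τ)=-65/64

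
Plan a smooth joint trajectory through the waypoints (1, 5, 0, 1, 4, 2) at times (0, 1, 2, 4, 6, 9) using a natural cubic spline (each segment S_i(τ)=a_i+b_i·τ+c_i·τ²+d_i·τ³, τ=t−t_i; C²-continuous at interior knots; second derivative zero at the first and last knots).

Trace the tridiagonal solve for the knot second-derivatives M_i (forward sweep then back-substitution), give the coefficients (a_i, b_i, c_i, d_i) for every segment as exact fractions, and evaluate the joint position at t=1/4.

Δ: Δ0=4, Δ1=-5, Δ2=1/2, Δ3=3/2, Δ4=-2/3
row 1: diag=4, rhs=-54; c'=1/4, d'=-27/2
row 2: denom=6−1·1/4=23/4; d'=(33−1·-27/2)/(23/4)=186/23
row 3: denom=8−2·8/23=168/23; d'=(6−2·186/23)/(168/23)=-39/28
row 4: denom=10−2·23/84=397/42; d'=(-13−2·-39/28)/(397/42)=-429/397
back: M4=-429/397
back: M3=-39/28−23/84·-429/397=-871/794
back: M2=186/23−8/23·-871/794=3362/397
back: M1=-27/2−1/4·3362/397=-6200/397
M: M0=0, M1=-6200/397, M2=3362/397, M3=-871/794, M4=-429/397, M5=0
seg 0: a=1, c=M0/2=0, d=(M1−M0)/(6·1)=-3100/1191, b=Δ0−h0·(2M0+M1)/6=7864/1191
seg 1: a=5, c=M1/2=-3100/397, d=(M2−M1)/(6·1)=4781/1191, b=Δ1−h1·(2M1+M2)/6=-1436/1191
seg 2: a=0, c=M2/2=1681/397, d=(M3−M2)/(6·2)=-7595/9528, b=Δ2−h2·(2M2+M3)/6=-5693/1191
seg 3: a=1, c=M3/2=-871/1588, d=(M4−M3)/(6·2)=13/9528, b=Δ3−h3·(2M3+M4)/6=6173/2382
seg 4: a=4, c=M4/2=-429/794, d=(M5−M4)/(6·3)=143/2382, b=Δ4−h4·(2M4+M5)/6=493/1191
t_q=1/4 → seg 0, τ=1/4; S=1+7864/1191·τ+0·τ²+-3100/1191·τ³=16579/6352

  seg 0: a=1 b=7864/1191 c=0 d=-3100/1191
  seg 1: a=5 b=-1436/1191 c=-3100/397 d=4781/1191
  seg 2: a=0 b=-5693/1191 c=1681/397 d=-7595/9528
  seg 3: a=1 b=6173/2382 c=-871/1588 d=13/9528
  seg 4: a=4 b=493/1191 c=-429/794 d=143/2382
S(1/4) = 16579/6352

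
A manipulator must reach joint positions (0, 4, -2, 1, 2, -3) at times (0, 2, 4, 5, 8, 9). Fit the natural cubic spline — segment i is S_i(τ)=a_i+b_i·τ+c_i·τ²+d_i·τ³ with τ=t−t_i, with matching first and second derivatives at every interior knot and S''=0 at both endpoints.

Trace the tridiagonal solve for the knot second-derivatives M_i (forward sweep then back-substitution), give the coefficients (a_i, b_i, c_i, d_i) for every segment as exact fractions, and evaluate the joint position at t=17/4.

Δ: Δ0=2, Δ1=-3, Δ2=3, Δ3=1/3, Δ4=-5
row 1: diag=8, rhs=-30; c'=1/4, d'=-15/4
row 2: denom=6−2·1/4=11/2; d'=(36−2·-15/4)/(11/2)=87/11
row 3: denom=8−1·2/11=86/11; d'=(-16−1·87/11)/(86/11)=-263/86
row 4: denom=8−3·33/86=589/86; d'=(-32−3·-263/86)/(589/86)=-1963/589
back: M4=-1963/589
back: M3=-263/86−33/86·-1963/589=-1048/589
back: M2=87/11−2/11·-1048/589=4849/589
back: M1=-15/4−1/4·4849/589=-3421/589
M: M0=0, M1=-3421/589, M2=4849/589, M3=-1048/589, M4=-1963/589, M5=0
seg 0: a=0, c=M0/2=0, d=(M1−M0)/(6·2)=-3421/7068, b=Δ0−h0·(2M0+M1)/6=6955/1767
seg 1: a=4, c=M1/2=-3421/1178, d=(M2−M1)/(6·2)=4135/3534, b=Δ1−h1·(2M1+M2)/6=-3308/1767
seg 2: a=-2, c=M2/2=4849/1178, d=(M3−M2)/(6·1)=-5897/3534, b=Δ2−h2·(2M2+M3)/6=976/1767
seg 3: a=1, c=M3/2=-524/589, d=(M4−M3)/(6·3)=-305/3534, b=Δ3−h3·(2M3+M4)/6=13355/3534
seg 4: a=2, c=M4/2=-1963/1178, d=(M5−M4)/(6·1)=1963/3534, b=Δ4−h4·(2M4+M5)/6=-6872/1767
t_q=17/4 → seg 2, τ=1/4; S=-2+976/1767·τ+4849/1178·τ²+-5897/3534·τ³=-122943/75392

  seg 0: a=0 b=6955/1767 c=0 d=-3421/7068
  seg 1: a=4 b=-3308/1767 c=-3421/1178 d=4135/3534
  seg 2: a=-2 b=976/1767 c=4849/1178 d=-5897/3534
  seg 3: a=1 b=13355/3534 c=-524/589 d=-305/3534
  seg 4: a=2 b=-6872/1767 c=-1963/1178 d=1963/3534
S(17/4) = -122943/75392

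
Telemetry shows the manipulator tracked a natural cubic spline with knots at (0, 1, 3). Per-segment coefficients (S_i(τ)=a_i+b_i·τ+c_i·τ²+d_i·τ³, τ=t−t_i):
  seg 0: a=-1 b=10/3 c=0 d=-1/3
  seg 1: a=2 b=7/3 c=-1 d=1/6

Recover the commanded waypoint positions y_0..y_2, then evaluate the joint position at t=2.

y_0=-1 y_1=2 y_2=4
S(2) = 7/2

y_0 = S_0(0) = a_0 = -1
y_1 = S_1(0) = a_1 = 2
y_2 = S_1(2) = 4
t_q=2 is in segment 1 (τ=1); S_1(τ)=7/2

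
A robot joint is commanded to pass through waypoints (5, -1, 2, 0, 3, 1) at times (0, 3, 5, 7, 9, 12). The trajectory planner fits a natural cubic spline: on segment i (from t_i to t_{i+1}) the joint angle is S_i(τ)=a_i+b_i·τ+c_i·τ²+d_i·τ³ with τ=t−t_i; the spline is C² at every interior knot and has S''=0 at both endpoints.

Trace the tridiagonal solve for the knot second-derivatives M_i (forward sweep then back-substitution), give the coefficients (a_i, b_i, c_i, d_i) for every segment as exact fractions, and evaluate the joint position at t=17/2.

Δ: Δ0=-2, Δ1=3/2, Δ2=-1, Δ3=3/2, Δ4=-2/3
row 1: diag=10, rhs=21; c'=1/5, d'=21/10
row 2: denom=8−2·1/5=38/5; d'=(-15−2·21/10)/(38/5)=-48/19
row 3: denom=8−2·5/19=142/19; d'=(15−2·-48/19)/(142/19)=381/142
row 4: denom=10−2·19/71=672/71; d'=(-13−2·381/142)/(672/71)=-163/84
back: M4=-163/84
back: M3=381/142−19/71·-163/84=269/84
back: M2=-48/19−5/19·269/84=-283/84
back: M1=21/10−1/5·-283/84=233/84
M: M0=0, M1=233/84, M2=-283/84, M3=269/84, M4=-163/84, M5=0
seg 0: a=5, c=M0/2=0, d=(M1−M0)/(6·3)=233/1512, b=Δ0−h0·(2M0+M1)/6=-569/168
seg 1: a=-1, c=M1/2=233/168, d=(M2−M1)/(6·2)=-43/84, b=Δ1−h1·(2M1+M2)/6=65/84
seg 2: a=2, c=M2/2=-283/168, d=(M3−M2)/(6·2)=23/42, b=Δ2−h2·(2M2+M3)/6=5/28
seg 3: a=0, c=M3/2=269/168, d=(M4−M3)/(6·2)=-3/7, b=Δ3−h3·(2M3+M4)/6=1/84
seg 4: a=3, c=M4/2=-163/168, d=(M5−M4)/(6·3)=163/1512, b=Δ4−h4·(2M4+M5)/6=107/84
t_q=17/2 → seg 3, τ=3/2; S=0+1/84·τ+269/168·τ²+-3/7·τ³=487/224

  seg 0: a=5 b=-569/168 c=0 d=233/1512
  seg 1: a=-1 b=65/84 c=233/168 d=-43/84
  seg 2: a=2 b=5/28 c=-283/168 d=23/42
  seg 3: a=0 b=1/84 c=269/168 d=-3/7
  seg 4: a=3 b=107/84 c=-163/168 d=163/1512
S(17/2) = 487/224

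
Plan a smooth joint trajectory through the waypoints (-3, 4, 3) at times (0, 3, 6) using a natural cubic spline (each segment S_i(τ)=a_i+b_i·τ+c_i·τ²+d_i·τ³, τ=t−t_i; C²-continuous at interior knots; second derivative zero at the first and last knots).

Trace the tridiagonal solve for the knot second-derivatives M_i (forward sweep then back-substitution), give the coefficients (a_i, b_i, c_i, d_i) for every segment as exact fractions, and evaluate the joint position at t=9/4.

  seg 0: a=-3 b=3 c=0 d=-2/27
  seg 1: a=4 b=1 c=-2/3 d=2/27
S(9/4) = 93/32

Δ: Δ0=7/3, Δ1=-1/3
row 1: diag=12, rhs=-16; c'=1/4, d'=-4/3
back: M1=-4/3
M: M0=0, M1=-4/3, M2=0
seg 0: a=-3, c=M0/2=0, d=(M1−M0)/(6·3)=-2/27, b=Δ0−h0·(2M0+M1)/6=3
seg 1: a=4, c=M1/2=-2/3, d=(M2−M1)/(6·3)=2/27, b=Δ1−h1·(2M1+M2)/6=1
t_q=9/4 → seg 0, τ=9/4; S=-3+3·τ+0·τ²+-2/27·τ³=93/32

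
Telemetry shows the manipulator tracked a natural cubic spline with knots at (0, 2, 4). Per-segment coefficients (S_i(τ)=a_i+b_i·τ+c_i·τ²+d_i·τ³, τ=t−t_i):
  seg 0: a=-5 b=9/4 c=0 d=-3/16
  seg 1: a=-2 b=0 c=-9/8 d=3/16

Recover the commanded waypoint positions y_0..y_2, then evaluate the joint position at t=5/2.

y_0 = S_0(0) = a_0 = -5
y_1 = S_1(0) = a_1 = -2
y_2 = S_1(2) = -5
t_q=5/2 is in segment 1 (τ=1/2); S_1(τ)=-289/128

y_0=-5 y_1=-2 y_2=-5
S(5/2) = -289/128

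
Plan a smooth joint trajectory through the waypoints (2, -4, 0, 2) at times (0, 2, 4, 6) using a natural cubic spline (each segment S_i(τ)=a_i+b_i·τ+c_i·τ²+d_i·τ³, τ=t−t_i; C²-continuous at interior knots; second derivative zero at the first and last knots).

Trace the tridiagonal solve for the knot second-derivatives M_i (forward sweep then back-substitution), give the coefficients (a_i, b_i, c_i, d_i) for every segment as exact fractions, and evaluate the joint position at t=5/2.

Δ: Δ0=-3, Δ1=2, Δ2=1
row 1: diag=8, rhs=30; c'=1/4, d'=15/4
row 2: denom=8−2·1/4=15/2; d'=(-6−2·15/4)/(15/2)=-9/5
back: M2=-9/5
back: M1=15/4−1/4·-9/5=21/5
M: M0=0, M1=21/5, M2=-9/5, M3=0
seg 0: a=2, c=M0/2=0, d=(M1−M0)/(6·2)=7/20, b=Δ0−h0·(2M0+M1)/6=-22/5
seg 1: a=-4, c=M1/2=21/10, d=(M2−M1)/(6·2)=-1/2, b=Δ1−h1·(2M1+M2)/6=-1/5
seg 2: a=0, c=M2/2=-9/10, d=(M3−M2)/(6·2)=3/20, b=Δ2−h2·(2M2+M3)/6=11/5
t_q=5/2 → seg 1, τ=1/2; S=-4+-1/5·τ+21/10·τ²+-1/2·τ³=-291/80

  seg 0: a=2 b=-22/5 c=0 d=7/20
  seg 1: a=-4 b=-1/5 c=21/10 d=-1/2
  seg 2: a=0 b=11/5 c=-9/10 d=3/20
S(5/2) = -291/80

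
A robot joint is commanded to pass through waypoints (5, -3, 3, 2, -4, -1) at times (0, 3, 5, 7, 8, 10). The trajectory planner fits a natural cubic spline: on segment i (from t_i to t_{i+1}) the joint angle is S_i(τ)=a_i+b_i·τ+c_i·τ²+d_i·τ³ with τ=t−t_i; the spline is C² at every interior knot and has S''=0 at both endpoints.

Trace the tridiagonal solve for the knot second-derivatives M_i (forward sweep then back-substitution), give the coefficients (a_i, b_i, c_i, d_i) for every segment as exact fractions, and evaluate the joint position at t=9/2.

  seg 0: a=5 b=-33163/7260 c=0 d=4601/21780
  seg 1: a=-3 b=4123/3630 c=4601/2420 d=-1759/3630
  seg 2: a=3 b=10621/3630 c=-487/484 d=-5131/14520
  seg 3: a=2 b=-881/165 c=-3783/1210 d=8951/3630
  seg 4: a=-4 b=-15227/3630 c=2584/605 d=-1292/1815
S(9/2) = 1303/968

Δ: Δ0=-8/3, Δ1=3, Δ2=-1/2, Δ3=-6, Δ4=3/2
row 1: diag=10, rhs=34; c'=1/5, d'=17/5
row 2: denom=8−2·1/5=38/5; d'=(-21−2·17/5)/(38/5)=-139/38
row 3: denom=6−2·5/19=104/19; d'=(-33−2·-139/38)/(104/19)=-61/13
row 4: denom=6−1·19/104=605/104; d'=(45−1·-61/13)/(605/104)=5168/605
back: M4=5168/605
back: M3=-61/13−19/104·5168/605=-3783/605
back: M2=-139/38−5/19·-3783/605=-487/242
back: M1=17/5−1/5·-487/242=4601/1210
M: M0=0, M1=4601/1210, M2=-487/242, M3=-3783/605, M4=5168/605, M5=0
seg 0: a=5, c=M0/2=0, d=(M1−M0)/(6·3)=4601/21780, b=Δ0−h0·(2M0+M1)/6=-33163/7260
seg 1: a=-3, c=M1/2=4601/2420, d=(M2−M1)/(6·2)=-1759/3630, b=Δ1−h1·(2M1+M2)/6=4123/3630
seg 2: a=3, c=M2/2=-487/484, d=(M3−M2)/(6·2)=-5131/14520, b=Δ2−h2·(2M2+M3)/6=10621/3630
seg 3: a=2, c=M3/2=-3783/1210, d=(M4−M3)/(6·1)=8951/3630, b=Δ3−h3·(2M3+M4)/6=-881/165
seg 4: a=-4, c=M4/2=2584/605, d=(M5−M4)/(6·2)=-1292/1815, b=Δ4−h4·(2M4+M5)/6=-15227/3630
t_q=9/2 → seg 1, τ=3/2; S=-3+4123/3630·τ+4601/2420·τ²+-1759/3630·τ³=1303/968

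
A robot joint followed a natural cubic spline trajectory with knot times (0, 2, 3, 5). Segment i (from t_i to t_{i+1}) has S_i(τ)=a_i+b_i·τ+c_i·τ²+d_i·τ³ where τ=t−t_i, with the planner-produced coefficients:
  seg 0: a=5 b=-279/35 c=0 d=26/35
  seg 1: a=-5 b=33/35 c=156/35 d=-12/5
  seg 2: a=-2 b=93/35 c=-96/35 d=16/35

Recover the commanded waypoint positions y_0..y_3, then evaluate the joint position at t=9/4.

y_0 = S_0(0) = a_0 = 5
y_1 = S_1(0) = a_1 = -5
y_2 = S_2(0) = a_2 = -2
y_3 = S_2(2) = -4
t_q=9/4 is in segment 1 (τ=1/4); S_1(τ)=-2533/560

y_0=5 y_1=-5 y_2=-2 y_3=-4
S(9/4) = -2533/560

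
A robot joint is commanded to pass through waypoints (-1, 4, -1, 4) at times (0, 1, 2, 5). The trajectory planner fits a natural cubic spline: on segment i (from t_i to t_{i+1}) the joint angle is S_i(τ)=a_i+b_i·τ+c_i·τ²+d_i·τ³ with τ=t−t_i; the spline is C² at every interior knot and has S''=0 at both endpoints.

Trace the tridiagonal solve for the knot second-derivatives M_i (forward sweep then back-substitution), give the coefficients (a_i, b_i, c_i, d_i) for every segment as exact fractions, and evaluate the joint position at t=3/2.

Δ: Δ0=5, Δ1=-5, Δ2=5/3
row 1: diag=4, rhs=-60; c'=1/4, d'=-15
row 2: denom=8−1·1/4=31/4; d'=(40−1·-15)/(31/4)=220/31
back: M2=220/31
back: M1=-15−1/4·220/31=-520/31
M: M0=0, M1=-520/31, M2=220/31, M3=0
seg 0: a=-1, c=M0/2=0, d=(M1−M0)/(6·1)=-260/93, b=Δ0−h0·(2M0+M1)/6=725/93
seg 1: a=4, c=M1/2=-260/31, d=(M2−M1)/(6·1)=370/93, b=Δ1−h1·(2M1+M2)/6=-55/93
seg 2: a=-1, c=M2/2=110/31, d=(M3−M2)/(6·3)=-110/279, b=Δ2−h2·(2M2+M3)/6=-505/93
t_q=3/2 → seg 1, τ=1/2; S=4+-55/93·τ+-260/31·τ²+370/93·τ³=261/124

  seg 0: a=-1 b=725/93 c=0 d=-260/93
  seg 1: a=4 b=-55/93 c=-260/31 d=370/93
  seg 2: a=-1 b=-505/93 c=110/31 d=-110/279
S(3/2) = 261/124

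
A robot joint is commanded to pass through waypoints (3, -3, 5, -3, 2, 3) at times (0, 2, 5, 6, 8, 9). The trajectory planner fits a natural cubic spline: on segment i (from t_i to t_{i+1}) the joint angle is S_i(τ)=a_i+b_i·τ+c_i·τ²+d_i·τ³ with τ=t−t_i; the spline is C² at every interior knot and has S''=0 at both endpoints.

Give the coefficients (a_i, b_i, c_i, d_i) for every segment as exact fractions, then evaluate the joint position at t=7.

Δ: Δ0=-3, Δ1=8/3, Δ2=-8, Δ3=5/2, Δ4=1
row 1: diag=10, rhs=34; c'=3/10, d'=17/5
row 2: denom=8−3·3/10=71/10; d'=(-64−3·17/5)/(71/10)=-742/71
row 3: denom=6−1·10/71=416/71; d'=(63−1·-742/71)/(416/71)=5215/416
row 4: denom=6−2·71/208=553/104; d'=(-9−2·5215/416)/(553/104)=-7087/1106
back: M4=-7087/1106
back: M3=5215/416−71/208·-7087/1106=8142/553
back: M2=-742/71−10/71·8142/553=-6926/553
back: M1=17/5−3/10·-6926/553=3958/553
M: M0=0, M1=3958/553, M2=-6926/553, M3=8142/553, M4=-7087/1106, M5=0
seg 0: a=3, c=M0/2=0, d=(M1−M0)/(6·2)=1979/3318, b=Δ0−h0·(2M0+M1)/6=-8935/1659
seg 1: a=-3, c=M1/2=1979/553, d=(M2−M1)/(6·3)=-1814/1659, b=Δ1−h1·(2M1+M2)/6=2939/1659
seg 2: a=5, c=M2/2=-3463/553, d=(M3−M2)/(6·1)=7534/1659, b=Δ2−h2·(2M2+M3)/6=-10417/1659
seg 3: a=-3, c=M3/2=4071/553, d=(M4−M3)/(6·2)=-23371/13272, b=Δ3−h3·(2M3+M4)/6=-8593/1659
seg 4: a=2, c=M4/2=-7087/2212, d=(M5−M4)/(6·1)=7087/6636, b=Δ4−h4·(2M4+M5)/6=10405/3318
t_q=7 → seg 3, τ=1; S=-3+-8593/1659·τ+4071/553·τ²+-23371/13272·τ³=-11409/4424

  seg 0: a=3 b=-8935/1659 c=0 d=1979/3318
  seg 1: a=-3 b=2939/1659 c=1979/553 d=-1814/1659
  seg 2: a=5 b=-10417/1659 c=-3463/553 d=7534/1659
  seg 3: a=-3 b=-8593/1659 c=4071/553 d=-23371/13272
  seg 4: a=2 b=10405/3318 c=-7087/2212 d=7087/6636
S(7) = -11409/4424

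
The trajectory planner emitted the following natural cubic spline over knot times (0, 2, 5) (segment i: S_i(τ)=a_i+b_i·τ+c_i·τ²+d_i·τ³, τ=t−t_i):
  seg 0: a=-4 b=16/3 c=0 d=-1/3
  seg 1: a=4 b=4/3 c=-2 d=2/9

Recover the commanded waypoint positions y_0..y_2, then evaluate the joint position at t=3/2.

y_0 = S_0(0) = a_0 = -4
y_1 = S_1(0) = a_1 = 4
y_2 = S_1(3) = -4
t_q=3/2 is in segment 0 (τ=3/2); S_0(τ)=23/8

y_0=-4 y_1=4 y_2=-4
S(3/2) = 23/8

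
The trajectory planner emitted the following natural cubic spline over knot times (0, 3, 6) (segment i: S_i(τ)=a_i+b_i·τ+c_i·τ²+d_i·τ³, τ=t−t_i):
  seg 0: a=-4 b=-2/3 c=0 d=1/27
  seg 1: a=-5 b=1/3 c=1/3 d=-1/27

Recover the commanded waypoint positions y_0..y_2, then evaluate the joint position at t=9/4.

y_0=-4 y_1=-5 y_2=-2
S(9/4) = -325/64

y_0 = S_0(0) = a_0 = -4
y_1 = S_1(0) = a_1 = -5
y_2 = S_1(3) = -2
t_q=9/4 is in segment 0 (τ=9/4); S_0(τ)=-325/64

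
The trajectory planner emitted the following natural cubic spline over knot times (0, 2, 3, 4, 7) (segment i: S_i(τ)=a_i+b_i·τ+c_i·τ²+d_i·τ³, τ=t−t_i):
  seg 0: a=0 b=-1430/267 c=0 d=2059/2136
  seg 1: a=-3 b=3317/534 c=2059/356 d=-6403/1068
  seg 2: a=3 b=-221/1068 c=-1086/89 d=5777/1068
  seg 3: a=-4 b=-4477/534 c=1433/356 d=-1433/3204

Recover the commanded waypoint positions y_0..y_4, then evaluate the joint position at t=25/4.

y_0 = S_0(0) = a_0 = 0
y_1 = S_1(0) = a_1 = -3
y_2 = S_2(0) = a_2 = 3
y_3 = S_3(0) = a_3 = -4
y_4 = S_3(3) = -5
t_q=25/4 is in segment 3 (τ=9/4); S_3(τ)=-172709/22784

y_0=0 y_1=-3 y_2=3 y_3=-4 y_4=-5
S(25/4) = -172709/22784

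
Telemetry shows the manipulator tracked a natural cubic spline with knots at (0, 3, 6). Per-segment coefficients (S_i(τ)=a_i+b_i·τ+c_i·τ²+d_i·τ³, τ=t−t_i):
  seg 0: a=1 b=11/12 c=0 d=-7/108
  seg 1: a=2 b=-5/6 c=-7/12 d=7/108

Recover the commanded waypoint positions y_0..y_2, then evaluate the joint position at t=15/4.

y_0 = S_0(0) = a_0 = 1
y_1 = S_1(0) = a_1 = 2
y_2 = S_1(3) = -4
t_q=15/4 is in segment 1 (τ=3/4); S_1(τ)=275/256

y_0=1 y_1=2 y_2=-4
S(15/4) = 275/256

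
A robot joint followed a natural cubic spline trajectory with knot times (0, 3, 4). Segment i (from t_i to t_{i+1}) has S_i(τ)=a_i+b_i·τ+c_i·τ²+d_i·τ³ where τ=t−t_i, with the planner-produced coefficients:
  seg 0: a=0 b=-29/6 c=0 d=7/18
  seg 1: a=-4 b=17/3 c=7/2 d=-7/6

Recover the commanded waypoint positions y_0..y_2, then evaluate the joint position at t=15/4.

y_0=0 y_1=-4 y_2=4
S(15/4) = 221/128

y_0 = S_0(0) = a_0 = 0
y_1 = S_1(0) = a_1 = -4
y_2 = S_1(1) = 4
t_q=15/4 is in segment 1 (τ=3/4); S_1(τ)=221/128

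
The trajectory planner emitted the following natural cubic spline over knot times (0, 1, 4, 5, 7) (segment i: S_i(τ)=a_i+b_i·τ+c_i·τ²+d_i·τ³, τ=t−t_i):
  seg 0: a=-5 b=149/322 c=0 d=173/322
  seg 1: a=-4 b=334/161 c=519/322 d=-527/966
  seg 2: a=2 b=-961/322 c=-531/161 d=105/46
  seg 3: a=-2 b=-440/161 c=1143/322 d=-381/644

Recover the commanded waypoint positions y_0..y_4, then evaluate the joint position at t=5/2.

y_0 = S_0(0) = a_0 = -5
y_1 = S_1(0) = a_1 = -4
y_2 = S_2(0) = a_2 = 2
y_3 = S_3(0) = a_3 = -2
y_4 = S_3(2) = 2
t_q=5/2 is in segment 1 (τ=3/2); S_1(τ)=2311/2576

y_0=-5 y_1=-4 y_2=2 y_3=-2 y_4=2
S(5/2) = 2311/2576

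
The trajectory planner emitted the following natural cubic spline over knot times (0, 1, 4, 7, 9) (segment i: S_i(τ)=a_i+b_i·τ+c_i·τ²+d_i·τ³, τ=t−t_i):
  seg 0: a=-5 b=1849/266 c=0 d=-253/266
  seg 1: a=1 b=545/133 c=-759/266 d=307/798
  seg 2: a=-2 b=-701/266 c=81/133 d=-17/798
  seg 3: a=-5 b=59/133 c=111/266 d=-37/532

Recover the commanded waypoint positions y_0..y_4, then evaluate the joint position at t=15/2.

y_0 = S_0(0) = a_0 = -5
y_1 = S_1(0) = a_1 = 1
y_2 = S_2(0) = a_2 = -2
y_3 = S_3(0) = a_3 = -5
y_4 = S_3(2) = -3
t_q=15/2 is in segment 3 (τ=1/2); S_3(τ)=-2847/608

y_0=-5 y_1=1 y_2=-2 y_3=-5 y_4=-3
S(15/2) = -2847/608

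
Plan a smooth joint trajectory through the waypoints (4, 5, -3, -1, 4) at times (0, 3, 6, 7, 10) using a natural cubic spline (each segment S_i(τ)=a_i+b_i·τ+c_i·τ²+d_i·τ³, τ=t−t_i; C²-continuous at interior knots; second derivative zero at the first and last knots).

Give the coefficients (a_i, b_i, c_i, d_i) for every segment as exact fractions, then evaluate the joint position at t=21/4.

Δ: Δ0=1/3, Δ1=-8/3, Δ2=2, Δ3=5/3
row 1: diag=12, rhs=-18; c'=1/4, d'=-3/2
row 2: denom=8−3·1/4=29/4; d'=(28−3·-3/2)/(29/4)=130/29
row 3: denom=8−1·4/29=228/29; d'=(-2−1·130/29)/(228/29)=-47/57
back: M3=-47/57
back: M2=130/29−4/29·-47/57=262/57
back: M1=-3/2−1/4·262/57=-151/57
M: M0=0, M1=-151/57, M2=262/57, M3=-47/57, M4=0
seg 0: a=4, c=M0/2=0, d=(M1−M0)/(6·3)=-151/1026, b=Δ0−h0·(2M0+M1)/6=63/38
seg 1: a=5, c=M1/2=-151/114, d=(M2−M1)/(6·3)=413/1026, b=Δ1−h1·(2M1+M2)/6=-44/19
seg 2: a=-3, c=M2/2=131/57, d=(M3−M2)/(6·1)=-103/114, b=Δ2−h2·(2M2+M3)/6=23/38
seg 3: a=-1, c=M3/2=-47/114, d=(M4−M3)/(6·3)=47/1026, b=Δ3−h3·(2M3+M4)/6=142/57
t_q=21/4 → seg 1, τ=9/4; S=5+-44/19·τ+-151/114·τ²+413/1026·τ³=-5669/2432

  seg 0: a=4 b=63/38 c=0 d=-151/1026
  seg 1: a=5 b=-44/19 c=-151/114 d=413/1026
  seg 2: a=-3 b=23/38 c=131/57 d=-103/114
  seg 3: a=-1 b=142/57 c=-47/114 d=47/1026
S(21/4) = -5669/2432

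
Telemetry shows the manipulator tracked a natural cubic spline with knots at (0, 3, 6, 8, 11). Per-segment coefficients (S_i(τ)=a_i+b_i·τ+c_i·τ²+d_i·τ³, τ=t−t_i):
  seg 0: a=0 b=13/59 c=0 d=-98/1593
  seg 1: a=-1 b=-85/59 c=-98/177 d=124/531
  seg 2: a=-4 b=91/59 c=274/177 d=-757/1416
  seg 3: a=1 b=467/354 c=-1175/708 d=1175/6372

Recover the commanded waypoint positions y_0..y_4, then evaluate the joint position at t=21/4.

y_0=0 y_1=-1 y_2=-4 y_3=1 y_4=-5
S(21/4) = -4139/944

y_0 = S_0(0) = a_0 = 0
y_1 = S_1(0) = a_1 = -1
y_2 = S_2(0) = a_2 = -4
y_3 = S_3(0) = a_3 = 1
y_4 = S_3(3) = -5
t_q=21/4 is in segment 1 (τ=9/4); S_1(τ)=-4139/944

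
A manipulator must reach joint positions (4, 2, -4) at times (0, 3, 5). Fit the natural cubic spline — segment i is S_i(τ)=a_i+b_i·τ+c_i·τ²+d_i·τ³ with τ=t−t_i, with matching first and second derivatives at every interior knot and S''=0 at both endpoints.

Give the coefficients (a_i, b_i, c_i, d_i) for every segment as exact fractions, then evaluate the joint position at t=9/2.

Δ: Δ0=-2/3, Δ1=-3
row 1: diag=10, rhs=-14; c'=1/5, d'=-7/5
back: M1=-7/5
M: M0=0, M1=-7/5, M2=0
seg 0: a=4, c=M0/2=0, d=(M1−M0)/(6·3)=-7/90, b=Δ0−h0·(2M0+M1)/6=1/30
seg 1: a=2, c=M1/2=-7/10, d=(M2−M1)/(6·2)=7/60, b=Δ1−h1·(2M1+M2)/6=-31/15
t_q=9/2 → seg 1, τ=3/2; S=2+-31/15·τ+-7/10·τ²+7/60·τ³=-73/32

  seg 0: a=4 b=1/30 c=0 d=-7/90
  seg 1: a=2 b=-31/15 c=-7/10 d=7/60
S(9/2) = -73/32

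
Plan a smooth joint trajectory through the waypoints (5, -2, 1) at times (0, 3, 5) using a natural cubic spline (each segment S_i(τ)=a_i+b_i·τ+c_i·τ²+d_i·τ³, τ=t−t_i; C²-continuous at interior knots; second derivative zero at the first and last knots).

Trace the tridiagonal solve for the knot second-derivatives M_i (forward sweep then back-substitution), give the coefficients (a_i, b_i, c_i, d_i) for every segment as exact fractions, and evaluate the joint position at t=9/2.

  seg 0: a=5 b=-209/60 c=0 d=23/180
  seg 1: a=-2 b=-1/30 c=23/20 d=-23/120
S(9/2) = -7/64

Δ: Δ0=-7/3, Δ1=3/2
row 1: diag=10, rhs=23; c'=1/5, d'=23/10
back: M1=23/10
M: M0=0, M1=23/10, M2=0
seg 0: a=5, c=M0/2=0, d=(M1−M0)/(6·3)=23/180, b=Δ0−h0·(2M0+M1)/6=-209/60
seg 1: a=-2, c=M1/2=23/20, d=(M2−M1)/(6·2)=-23/120, b=Δ1−h1·(2M1+M2)/6=-1/30
t_q=9/2 → seg 1, τ=3/2; S=-2+-1/30·τ+23/20·τ²+-23/120·τ³=-7/64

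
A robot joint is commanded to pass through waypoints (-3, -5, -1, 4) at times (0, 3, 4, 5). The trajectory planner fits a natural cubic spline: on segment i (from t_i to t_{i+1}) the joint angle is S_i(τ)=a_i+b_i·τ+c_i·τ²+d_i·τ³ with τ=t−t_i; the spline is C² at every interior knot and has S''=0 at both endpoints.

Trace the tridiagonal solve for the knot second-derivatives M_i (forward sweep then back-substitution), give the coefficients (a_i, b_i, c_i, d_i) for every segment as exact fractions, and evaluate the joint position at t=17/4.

  seg 0: a=-3 b=-221/93 c=0 d=53/279
  seg 1: a=-5 b=256/93 c=53/31 d=-43/93
  seg 2: a=-1 b=445/93 c=10/31 d=-10/93
S(17/4) = 213/992

Δ: Δ0=-2/3, Δ1=4, Δ2=5
row 1: diag=8, rhs=28; c'=1/8, d'=7/2
row 2: denom=4−1·1/8=31/8; d'=(6−1·7/2)/(31/8)=20/31
back: M2=20/31
back: M1=7/2−1/8·20/31=106/31
M: M0=0, M1=106/31, M2=20/31, M3=0
seg 0: a=-3, c=M0/2=0, d=(M1−M0)/(6·3)=53/279, b=Δ0−h0·(2M0+M1)/6=-221/93
seg 1: a=-5, c=M1/2=53/31, d=(M2−M1)/(6·1)=-43/93, b=Δ1−h1·(2M1+M2)/6=256/93
seg 2: a=-1, c=M2/2=10/31, d=(M3−M2)/(6·1)=-10/93, b=Δ2−h2·(2M2+M3)/6=445/93
t_q=17/4 → seg 2, τ=1/4; S=-1+445/93·τ+10/31·τ²+-10/93·τ³=213/992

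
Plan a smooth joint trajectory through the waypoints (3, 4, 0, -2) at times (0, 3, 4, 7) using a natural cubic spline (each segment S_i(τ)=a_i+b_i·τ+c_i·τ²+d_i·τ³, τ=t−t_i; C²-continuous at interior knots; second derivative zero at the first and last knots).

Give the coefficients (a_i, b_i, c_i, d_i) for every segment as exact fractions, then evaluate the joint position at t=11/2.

Δ: Δ0=1/3, Δ1=-4, Δ2=-2/3
row 1: diag=8, rhs=-26; c'=1/8, d'=-13/4
row 2: denom=8−1·1/8=63/8; d'=(20−1·-13/4)/(63/8)=62/21
back: M2=62/21
back: M1=-13/4−1/8·62/21=-76/21
M: M0=0, M1=-76/21, M2=62/21, M3=0
seg 0: a=3, c=M0/2=0, d=(M1−M0)/(6·3)=-38/189, b=Δ0−h0·(2M0+M1)/6=15/7
seg 1: a=4, c=M1/2=-38/21, d=(M2−M1)/(6·1)=23/21, b=Δ1−h1·(2M1+M2)/6=-23/7
seg 2: a=0, c=M2/2=31/21, d=(M3−M2)/(6·3)=-31/189, b=Δ2−h2·(2M2+M3)/6=-76/21
t_q=11/2 → seg 2, τ=3/2; S=0+-76/21·τ+31/21·τ²+-31/189·τ³=-149/56

  seg 0: a=3 b=15/7 c=0 d=-38/189
  seg 1: a=4 b=-23/7 c=-38/21 d=23/21
  seg 2: a=0 b=-76/21 c=31/21 d=-31/189
S(11/2) = -149/56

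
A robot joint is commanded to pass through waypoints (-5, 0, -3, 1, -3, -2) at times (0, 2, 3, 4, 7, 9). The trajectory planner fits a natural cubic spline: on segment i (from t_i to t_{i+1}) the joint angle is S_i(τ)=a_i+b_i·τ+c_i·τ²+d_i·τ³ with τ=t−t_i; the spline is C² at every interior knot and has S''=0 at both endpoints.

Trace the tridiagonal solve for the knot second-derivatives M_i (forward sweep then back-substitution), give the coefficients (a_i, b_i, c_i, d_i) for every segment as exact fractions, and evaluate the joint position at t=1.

Δ: Δ0=5/2, Δ1=-3, Δ2=4, Δ3=-4/3, Δ4=1/2
row 1: diag=6, rhs=-33; c'=1/6, d'=-11/2
row 2: denom=4−1·1/6=23/6; d'=(42−1·-11/2)/(23/6)=285/23
row 3: denom=8−1·6/23=178/23; d'=(-32−1·285/23)/(178/23)=-1021/178
row 4: denom=10−3·69/178=1573/178; d'=(11−3·-1021/178)/(1573/178)=5021/1573
back: M4=5021/1573
back: M3=-1021/178−69/178·5021/1573=-10969/1573
back: M2=285/23−6/23·-10969/1573=22353/1573
back: M1=-11/2−1/6·22353/1573=-12377/1573
M: M0=0, M1=-12377/1573, M2=22353/1573, M3=-10969/1573, M4=5021/1573, M5=0
seg 0: a=-5, c=M0/2=0, d=(M1−M0)/(6·2)=-12377/18876, b=Δ0−h0·(2M0+M1)/6=48349/9438
seg 1: a=0, c=M1/2=-12377/3146, d=(M2−M1)/(6·1)=17365/4719, b=Δ1−h1·(2M1+M2)/6=-25913/9438
seg 2: a=-3, c=M2/2=22353/3146, d=(M3−M2)/(6·1)=-16661/4719, b=Δ2−h2·(2M2+M3)/6=365/858
seg 3: a=1, c=M3/2=-10969/3146, d=(M4−M3)/(6·3)=205/363, b=Δ3−h3·(2M3+M4)/6=38167/9438
seg 4: a=-3, c=M4/2=5021/3146, d=(M5−M4)/(6·2)=-5021/18876, b=Δ4−h4·(2M4+M5)/6=-15365/9438
t_q=1 → seg 0, τ=1; S=-5+48349/9438·τ+0·τ²+-12377/18876·τ³=-3353/6292

  seg 0: a=-5 b=48349/9438 c=0 d=-12377/18876
  seg 1: a=0 b=-25913/9438 c=-12377/3146 d=17365/4719
  seg 2: a=-3 b=365/858 c=22353/3146 d=-16661/4719
  seg 3: a=1 b=38167/9438 c=-10969/3146 d=205/363
  seg 4: a=-3 b=-15365/9438 c=5021/3146 d=-5021/18876
S(1) = -3353/6292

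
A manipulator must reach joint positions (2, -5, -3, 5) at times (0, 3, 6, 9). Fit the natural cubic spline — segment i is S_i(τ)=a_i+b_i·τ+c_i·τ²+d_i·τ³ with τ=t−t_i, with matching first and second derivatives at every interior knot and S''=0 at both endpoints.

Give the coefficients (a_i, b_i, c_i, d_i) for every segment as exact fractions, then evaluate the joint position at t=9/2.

  seg 0: a=2 b=-3 c=0 d=2/27
  seg 1: a=-5 b=-1 c=2/3 d=-1/27
  seg 2: a=-3 b=2 c=1/3 d=-1/27
S(9/2) = -41/8

Δ: Δ0=-7/3, Δ1=2/3, Δ2=8/3
row 1: diag=12, rhs=18; c'=1/4, d'=3/2
row 2: denom=12−3·1/4=45/4; d'=(12−3·3/2)/(45/4)=2/3
back: M2=2/3
back: M1=3/2−1/4·2/3=4/3
M: M0=0, M1=4/3, M2=2/3, M3=0
seg 0: a=2, c=M0/2=0, d=(M1−M0)/(6·3)=2/27, b=Δ0−h0·(2M0+M1)/6=-3
seg 1: a=-5, c=M1/2=2/3, d=(M2−M1)/(6·3)=-1/27, b=Δ1−h1·(2M1+M2)/6=-1
seg 2: a=-3, c=M2/2=1/3, d=(M3−M2)/(6·3)=-1/27, b=Δ2−h2·(2M2+M3)/6=2
t_q=9/2 → seg 1, τ=3/2; S=-5+-1·τ+2/3·τ²+-1/27·τ³=-41/8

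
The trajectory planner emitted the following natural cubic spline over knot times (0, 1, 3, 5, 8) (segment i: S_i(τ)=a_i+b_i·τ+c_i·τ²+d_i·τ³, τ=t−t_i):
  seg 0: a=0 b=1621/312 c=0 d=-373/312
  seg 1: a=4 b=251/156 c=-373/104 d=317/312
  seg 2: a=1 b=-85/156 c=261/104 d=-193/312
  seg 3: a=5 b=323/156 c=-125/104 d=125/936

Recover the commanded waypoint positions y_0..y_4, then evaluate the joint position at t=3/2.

y_0=0 y_1=4 y_2=1 y_3=5 y_4=4
S(3/2) = 3357/832

y_0 = S_0(0) = a_0 = 0
y_1 = S_1(0) = a_1 = 4
y_2 = S_2(0) = a_2 = 1
y_3 = S_3(0) = a_3 = 5
y_4 = S_3(3) = 4
t_q=3/2 is in segment 1 (τ=1/2); S_1(τ)=3357/832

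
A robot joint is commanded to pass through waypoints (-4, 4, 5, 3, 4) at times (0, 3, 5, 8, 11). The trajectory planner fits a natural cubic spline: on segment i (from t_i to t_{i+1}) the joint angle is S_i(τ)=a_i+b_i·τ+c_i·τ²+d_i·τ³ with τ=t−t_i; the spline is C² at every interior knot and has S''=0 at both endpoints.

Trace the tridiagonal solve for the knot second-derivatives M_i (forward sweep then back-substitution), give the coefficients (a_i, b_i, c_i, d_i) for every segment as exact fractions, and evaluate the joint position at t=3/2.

  seg 0: a=-4 b=13/4 c=0 d=-7/108
  seg 1: a=4 b=3/2 c=-7/12 d=1/24
  seg 2: a=5 b=-1/3 c=-1/3 d=2/27
  seg 3: a=3 b=-1/3 c=1/3 d=-1/27
S(3/2) = 21/32

Δ: Δ0=8/3, Δ1=1/2, Δ2=-2/3, Δ3=1/3
row 1: diag=10, rhs=-13; c'=1/5, d'=-13/10
row 2: denom=10−2·1/5=48/5; d'=(-7−2·-13/10)/(48/5)=-11/24
row 3: denom=12−3·5/16=177/16; d'=(6−3·-11/24)/(177/16)=2/3
back: M3=2/3
back: M2=-11/24−5/16·2/3=-2/3
back: M1=-13/10−1/5·-2/3=-7/6
M: M0=0, M1=-7/6, M2=-2/3, M3=2/3, M4=0
seg 0: a=-4, c=M0/2=0, d=(M1−M0)/(6·3)=-7/108, b=Δ0−h0·(2M0+M1)/6=13/4
seg 1: a=4, c=M1/2=-7/12, d=(M2−M1)/(6·2)=1/24, b=Δ1−h1·(2M1+M2)/6=3/2
seg 2: a=5, c=M2/2=-1/3, d=(M3−M2)/(6·3)=2/27, b=Δ2−h2·(2M2+M3)/6=-1/3
seg 3: a=3, c=M3/2=1/3, d=(M4−M3)/(6·3)=-1/27, b=Δ3−h3·(2M3+M4)/6=-1/3
t_q=3/2 → seg 0, τ=3/2; S=-4+13/4·τ+0·τ²+-7/108·τ³=21/32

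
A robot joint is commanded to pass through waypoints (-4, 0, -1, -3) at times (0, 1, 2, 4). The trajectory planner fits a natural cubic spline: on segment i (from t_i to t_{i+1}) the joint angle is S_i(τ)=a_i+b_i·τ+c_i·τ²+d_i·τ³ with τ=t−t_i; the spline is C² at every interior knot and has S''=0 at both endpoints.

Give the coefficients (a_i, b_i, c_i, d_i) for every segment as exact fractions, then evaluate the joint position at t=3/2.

Δ: Δ0=4, Δ1=-1, Δ2=-1
row 1: diag=4, rhs=-30; c'=1/4, d'=-15/2
row 2: denom=6−1·1/4=23/4; d'=(0−1·-15/2)/(23/4)=30/23
back: M2=30/23
back: M1=-15/2−1/4·30/23=-180/23
M: M0=0, M1=-180/23, M2=30/23, M3=0
seg 0: a=-4, c=M0/2=0, d=(M1−M0)/(6·1)=-30/23, b=Δ0−h0·(2M0+M1)/6=122/23
seg 1: a=0, c=M1/2=-90/23, d=(M2−M1)/(6·1)=35/23, b=Δ1−h1·(2M1+M2)/6=32/23
seg 2: a=-1, c=M2/2=15/23, d=(M3−M2)/(6·2)=-5/46, b=Δ2−h2·(2M2+M3)/6=-43/23
t_q=3/2 → seg 1, τ=1/2; S=0+32/23·τ+-90/23·τ²+35/23·τ³=-17/184

  seg 0: a=-4 b=122/23 c=0 d=-30/23
  seg 1: a=0 b=32/23 c=-90/23 d=35/23
  seg 2: a=-1 b=-43/23 c=15/23 d=-5/46
S(3/2) = -17/184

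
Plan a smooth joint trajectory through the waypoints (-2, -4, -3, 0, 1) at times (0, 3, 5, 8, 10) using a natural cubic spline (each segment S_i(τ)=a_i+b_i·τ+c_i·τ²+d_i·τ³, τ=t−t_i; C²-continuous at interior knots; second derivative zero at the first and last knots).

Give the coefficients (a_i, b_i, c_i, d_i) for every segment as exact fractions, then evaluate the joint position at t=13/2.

Δ: Δ0=-2/3, Δ1=1/2, Δ2=1, Δ3=1/2
row 1: diag=10, rhs=7; c'=1/5, d'=7/10
row 2: denom=10−2·1/5=48/5; d'=(3−2·7/10)/(48/5)=1/6
row 3: denom=10−3·5/16=145/16; d'=(-3−3·1/6)/(145/16)=-56/145
back: M3=-56/145
back: M2=1/6−5/16·-56/145=25/87
back: M1=7/10−1/5·25/87=559/870
M: M0=0, M1=559/870, M2=25/87, M3=-56/145, M4=0
seg 0: a=-2, c=M0/2=0, d=(M1−M0)/(6·3)=559/15660, b=Δ0−h0·(2M0+M1)/6=-573/580
seg 1: a=-4, c=M1/2=559/1740, d=(M2−M1)/(6·2)=-103/3480, b=Δ1−h1·(2M1+M2)/6=-7/290
seg 2: a=-3, c=M2/2=25/174, d=(M3−M2)/(6·3)=-293/7830, b=Δ2−h2·(2M2+M3)/6=394/435
seg 3: a=0, c=M3/2=-28/145, d=(M4−M3)/(6·2)=14/435, b=Δ3−h3·(2M3+M4)/6=659/870
t_q=13/2 → seg 2, τ=3/2; S=-3+394/435·τ+25/174·τ²+-293/7830·τ³=-3351/2320

  seg 0: a=-2 b=-573/580 c=0 d=559/15660
  seg 1: a=-4 b=-7/290 c=559/1740 d=-103/3480
  seg 2: a=-3 b=394/435 c=25/174 d=-293/7830
  seg 3: a=0 b=659/870 c=-28/145 d=14/435
S(13/2) = -3351/2320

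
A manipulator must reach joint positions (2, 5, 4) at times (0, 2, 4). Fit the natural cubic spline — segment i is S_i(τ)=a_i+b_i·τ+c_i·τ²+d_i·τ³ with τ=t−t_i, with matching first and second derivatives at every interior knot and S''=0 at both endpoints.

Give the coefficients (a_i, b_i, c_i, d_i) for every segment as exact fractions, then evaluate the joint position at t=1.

Δ: Δ0=3/2, Δ1=-1/2
row 1: diag=8, rhs=-12; c'=1/4, d'=-3/2
back: M1=-3/2
M: M0=0, M1=-3/2, M2=0
seg 0: a=2, c=M0/2=0, d=(M1−M0)/(6·2)=-1/8, b=Δ0−h0·(2M0+M1)/6=2
seg 1: a=5, c=M1/2=-3/4, d=(M2−M1)/(6·2)=1/8, b=Δ1−h1·(2M1+M2)/6=1/2
t_q=1 → seg 0, τ=1; S=2+2·τ+0·τ²+-1/8·τ³=31/8

  seg 0: a=2 b=2 c=0 d=-1/8
  seg 1: a=5 b=1/2 c=-3/4 d=1/8
S(1) = 31/8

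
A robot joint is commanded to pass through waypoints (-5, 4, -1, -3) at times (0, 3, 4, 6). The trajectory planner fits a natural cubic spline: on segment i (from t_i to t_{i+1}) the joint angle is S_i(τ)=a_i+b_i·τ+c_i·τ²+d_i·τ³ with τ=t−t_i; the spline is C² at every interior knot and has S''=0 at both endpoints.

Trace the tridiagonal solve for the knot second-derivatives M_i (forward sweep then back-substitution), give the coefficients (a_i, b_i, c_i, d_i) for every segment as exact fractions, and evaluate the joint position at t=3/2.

  seg 0: a=-5 b=297/47 c=0 d=-52/141
  seg 1: a=4 b=-171/47 c=-156/47 d=92/47
  seg 2: a=-1 b=-207/47 c=120/47 d=-20/47
S(3/2) = 152/47

Δ: Δ0=3, Δ1=-5, Δ2=-1
row 1: diag=8, rhs=-48; c'=1/8, d'=-6
row 2: denom=6−1·1/8=47/8; d'=(24−1·-6)/(47/8)=240/47
back: M2=240/47
back: M1=-6−1/8·240/47=-312/47
M: M0=0, M1=-312/47, M2=240/47, M3=0
seg 0: a=-5, c=M0/2=0, d=(M1−M0)/(6·3)=-52/141, b=Δ0−h0·(2M0+M1)/6=297/47
seg 1: a=4, c=M1/2=-156/47, d=(M2−M1)/(6·1)=92/47, b=Δ1−h1·(2M1+M2)/6=-171/47
seg 2: a=-1, c=M2/2=120/47, d=(M3−M2)/(6·2)=-20/47, b=Δ2−h2·(2M2+M3)/6=-207/47
t_q=3/2 → seg 0, τ=3/2; S=-5+297/47·τ+0·τ²+-52/141·τ³=152/47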